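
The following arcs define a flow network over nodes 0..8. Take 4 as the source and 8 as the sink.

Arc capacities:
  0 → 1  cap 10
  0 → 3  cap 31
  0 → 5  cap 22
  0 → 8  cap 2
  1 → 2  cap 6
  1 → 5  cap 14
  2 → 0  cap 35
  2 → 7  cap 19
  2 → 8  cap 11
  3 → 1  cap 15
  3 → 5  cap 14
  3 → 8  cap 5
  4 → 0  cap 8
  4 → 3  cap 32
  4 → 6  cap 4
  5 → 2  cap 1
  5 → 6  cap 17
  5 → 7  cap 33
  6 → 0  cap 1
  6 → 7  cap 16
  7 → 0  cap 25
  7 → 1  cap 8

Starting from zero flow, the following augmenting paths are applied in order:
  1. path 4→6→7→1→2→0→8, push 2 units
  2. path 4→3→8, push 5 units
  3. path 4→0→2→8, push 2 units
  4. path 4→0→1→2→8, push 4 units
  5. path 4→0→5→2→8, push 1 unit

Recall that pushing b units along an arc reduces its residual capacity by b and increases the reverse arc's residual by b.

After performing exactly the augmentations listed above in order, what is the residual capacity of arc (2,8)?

after path 1 (4→6→7→1→2→0→8, push 2): res(2,8)=11
after path 2 (4→3→8, push 5): res(2,8)=11
after path 3 (4→0→2→8, push 2): res(2,8)=9
after path 4 (4→0→1→2→8, push 4): res(2,8)=5
after path 5 (4→0→5→2→8, push 1): res(2,8)=4

Residual capacity of (2,8): 4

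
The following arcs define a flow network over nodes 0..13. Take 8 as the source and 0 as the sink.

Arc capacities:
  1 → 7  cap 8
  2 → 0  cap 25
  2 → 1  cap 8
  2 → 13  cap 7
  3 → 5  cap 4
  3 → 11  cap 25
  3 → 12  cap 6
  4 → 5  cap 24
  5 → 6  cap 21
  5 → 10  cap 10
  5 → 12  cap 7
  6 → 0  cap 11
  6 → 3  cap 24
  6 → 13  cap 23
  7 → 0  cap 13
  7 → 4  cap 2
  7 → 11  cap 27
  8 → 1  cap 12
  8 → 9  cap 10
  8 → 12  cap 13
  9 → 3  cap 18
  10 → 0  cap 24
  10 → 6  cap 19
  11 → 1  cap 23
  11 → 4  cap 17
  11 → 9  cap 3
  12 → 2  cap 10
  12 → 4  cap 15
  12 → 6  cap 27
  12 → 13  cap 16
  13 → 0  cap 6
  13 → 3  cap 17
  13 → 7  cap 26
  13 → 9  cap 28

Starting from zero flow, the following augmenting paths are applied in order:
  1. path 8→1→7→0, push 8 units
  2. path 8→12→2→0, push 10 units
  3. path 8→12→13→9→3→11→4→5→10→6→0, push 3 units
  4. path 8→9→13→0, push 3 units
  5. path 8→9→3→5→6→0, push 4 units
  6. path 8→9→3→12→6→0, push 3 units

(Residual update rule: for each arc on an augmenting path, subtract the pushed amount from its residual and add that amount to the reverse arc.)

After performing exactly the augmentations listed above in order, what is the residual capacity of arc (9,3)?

Residual capacity of (9,3): 8

after path 1 (8→1→7→0, push 8): res(9,3)=18
after path 2 (8→12→2→0, push 10): res(9,3)=18
after path 3 (8→12→13→9→3→11→4→5→10→6→0, push 3): res(9,3)=15
after path 4 (8→9→13→0, push 3): res(9,3)=15
after path 5 (8→9→3→5→6→0, push 4): res(9,3)=11
after path 6 (8→9→3→12→6→0, push 3): res(9,3)=8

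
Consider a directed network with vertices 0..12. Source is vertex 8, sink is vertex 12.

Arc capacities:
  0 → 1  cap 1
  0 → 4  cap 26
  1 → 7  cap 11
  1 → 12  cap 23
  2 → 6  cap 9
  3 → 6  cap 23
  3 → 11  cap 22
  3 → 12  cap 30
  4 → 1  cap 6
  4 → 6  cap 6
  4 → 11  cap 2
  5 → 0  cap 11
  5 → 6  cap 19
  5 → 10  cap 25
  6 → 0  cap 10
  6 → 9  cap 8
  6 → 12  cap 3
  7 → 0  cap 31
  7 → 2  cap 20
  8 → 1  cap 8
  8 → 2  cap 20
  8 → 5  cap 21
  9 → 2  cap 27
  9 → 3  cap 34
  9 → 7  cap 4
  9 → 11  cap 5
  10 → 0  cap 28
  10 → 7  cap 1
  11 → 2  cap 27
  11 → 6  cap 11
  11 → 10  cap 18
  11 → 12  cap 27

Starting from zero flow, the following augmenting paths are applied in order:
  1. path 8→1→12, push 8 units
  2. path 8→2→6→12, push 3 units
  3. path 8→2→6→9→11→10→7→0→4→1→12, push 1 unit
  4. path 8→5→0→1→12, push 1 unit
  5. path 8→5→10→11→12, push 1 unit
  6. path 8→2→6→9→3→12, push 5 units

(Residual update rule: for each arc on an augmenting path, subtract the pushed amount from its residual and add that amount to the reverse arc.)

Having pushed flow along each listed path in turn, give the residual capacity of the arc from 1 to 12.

Residual capacity of (1,12): 13

after path 1 (8→1→12, push 8): res(1,12)=15
after path 2 (8→2→6→12, push 3): res(1,12)=15
after path 3 (8→2→6→9→11→10→7→0→4→1→12, push 1): res(1,12)=14
after path 4 (8→5→0→1→12, push 1): res(1,12)=13
after path 5 (8→5→10→11→12, push 1): res(1,12)=13
after path 6 (8→2→6→9→3→12, push 5): res(1,12)=13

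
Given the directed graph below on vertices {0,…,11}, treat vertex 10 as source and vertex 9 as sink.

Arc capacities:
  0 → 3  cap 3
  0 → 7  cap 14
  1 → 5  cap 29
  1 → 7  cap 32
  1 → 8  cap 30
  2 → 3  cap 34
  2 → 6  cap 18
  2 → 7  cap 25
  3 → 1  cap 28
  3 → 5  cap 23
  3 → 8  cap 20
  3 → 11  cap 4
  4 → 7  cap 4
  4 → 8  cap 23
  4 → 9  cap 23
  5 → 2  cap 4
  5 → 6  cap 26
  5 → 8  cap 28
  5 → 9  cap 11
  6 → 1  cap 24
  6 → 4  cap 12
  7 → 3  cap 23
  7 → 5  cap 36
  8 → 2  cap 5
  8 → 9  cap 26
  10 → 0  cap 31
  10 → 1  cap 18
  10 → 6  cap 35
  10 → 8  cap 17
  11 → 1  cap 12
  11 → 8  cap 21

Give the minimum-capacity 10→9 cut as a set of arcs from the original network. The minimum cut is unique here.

augment #1: 10→8→9 push 17
augment #2: 10→1→5→9 push 11
augment #3: 10→1→8→9 push 7
augment #4: 10→6→4→9 push 12
augment #5: 10→0→3→8→9 push 2
max flow = 49; residual-reachable set from 10 gives S-side
cut edges (S→T): {(5,9), (6,4), (8,9)} total cap 49

Min-cut arcs: {(5,9), (6,4), (8,9)} (total capacity 49)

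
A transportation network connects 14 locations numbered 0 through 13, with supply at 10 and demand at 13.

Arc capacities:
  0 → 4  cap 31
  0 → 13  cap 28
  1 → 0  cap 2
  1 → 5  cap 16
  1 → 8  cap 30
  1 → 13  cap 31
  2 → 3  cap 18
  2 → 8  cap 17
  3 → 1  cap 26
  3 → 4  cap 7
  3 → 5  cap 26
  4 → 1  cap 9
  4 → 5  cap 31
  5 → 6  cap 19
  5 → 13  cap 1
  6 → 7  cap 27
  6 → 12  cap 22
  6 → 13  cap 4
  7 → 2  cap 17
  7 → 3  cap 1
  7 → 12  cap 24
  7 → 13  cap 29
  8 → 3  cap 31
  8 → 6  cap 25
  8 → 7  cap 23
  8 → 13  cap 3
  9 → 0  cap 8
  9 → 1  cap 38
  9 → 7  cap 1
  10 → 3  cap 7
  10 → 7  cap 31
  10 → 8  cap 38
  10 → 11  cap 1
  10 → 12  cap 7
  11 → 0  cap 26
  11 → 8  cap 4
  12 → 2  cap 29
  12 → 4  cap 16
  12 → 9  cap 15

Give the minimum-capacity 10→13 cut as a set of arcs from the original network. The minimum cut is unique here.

Min-cut arcs: {(1,0), (1,13), (5,13), (6,13), (7,13), (8,13), (9,0), (10,11)} (total capacity 79)

augment #1: 10→7→13 push 29
augment #2: 10→8→13 push 3
augment #3: 10→3→1→13 push 7
augment #4: 10→8→6→13 push 4
augment #5: 10→11→0→13 push 1
augment #6: 10→7→3→1→13 push 1
augment #7: 10→8→3→1→13 push 18
augment #8: 10→8→3→5→13 push 1
augment #9: 10→12→4→1→13 push 5
augment #10: 10→12→9→0→13 push 2
augment #11: 10→7→12→9→0→13 push 1
augment #12: 10→8→3→4→1→0→13 push 2
augment #13: 10→8→6→12→9→0→13 push 5
max flow = 79; residual-reachable set from 10 gives S-side
cut edges (S→T): {(1,0), (1,13), (5,13), (6,13), (7,13), (8,13), (9,0), (10,11)} total cap 79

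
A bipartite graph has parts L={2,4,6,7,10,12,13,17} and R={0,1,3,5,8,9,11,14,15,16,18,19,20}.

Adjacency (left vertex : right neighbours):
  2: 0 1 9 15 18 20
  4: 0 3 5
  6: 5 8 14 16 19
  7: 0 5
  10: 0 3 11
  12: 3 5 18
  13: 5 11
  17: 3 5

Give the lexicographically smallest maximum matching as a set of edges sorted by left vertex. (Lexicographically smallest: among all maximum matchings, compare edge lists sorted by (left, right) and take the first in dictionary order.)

Lex-smallest maximum matching: {(2,1), (4,0), (6,8), (7,5), (10,3), (12,18), (13,11)}

|M| = 7 (so the lex-smallest maximum matching has 7 edges)
process left vertices in ascending order; for each, take the smallest-labelled available neighbour that still permits 7 edges overall, or leave it unmatched if none does
lex-smallest matching: {2-1, 4-0, 6-8, 7-5, 10-3, 12-18, 13-11}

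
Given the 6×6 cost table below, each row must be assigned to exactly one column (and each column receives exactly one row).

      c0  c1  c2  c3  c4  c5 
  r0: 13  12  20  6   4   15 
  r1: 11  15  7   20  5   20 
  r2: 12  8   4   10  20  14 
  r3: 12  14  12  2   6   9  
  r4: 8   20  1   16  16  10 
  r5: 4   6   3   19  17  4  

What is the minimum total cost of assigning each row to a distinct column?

optimal assignment: row0→col4 (cost 4), row1→col0 (cost 11), row2→col1 (cost 8), row3→col3 (cost 2), row4→col2 (cost 1), row5→col5 (cost 4)
total = 4 + 11 + 8 + 2 + 1 + 4 = 30

Minimum assignment cost: 30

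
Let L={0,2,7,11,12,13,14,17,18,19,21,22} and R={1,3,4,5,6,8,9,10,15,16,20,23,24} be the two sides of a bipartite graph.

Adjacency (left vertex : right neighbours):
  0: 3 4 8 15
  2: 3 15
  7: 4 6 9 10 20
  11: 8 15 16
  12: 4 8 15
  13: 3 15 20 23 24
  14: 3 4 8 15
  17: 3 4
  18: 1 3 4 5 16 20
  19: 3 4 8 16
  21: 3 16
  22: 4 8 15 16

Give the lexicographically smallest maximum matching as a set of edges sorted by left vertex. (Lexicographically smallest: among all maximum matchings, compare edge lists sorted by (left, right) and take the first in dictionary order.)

|M| = 8 (so the lex-smallest maximum matching has 8 edges)
process left vertices in ascending order; for each, take the smallest-labelled available neighbour that still permits 8 edges overall, or leave it unmatched if none does
lex-smallest matching: {0-3, 2-15, 7-6, 11-8, 12-4, 13-20, 18-1, 19-16}

Lex-smallest maximum matching: {(0,3), (2,15), (7,6), (11,8), (12,4), (13,20), (18,1), (19,16)}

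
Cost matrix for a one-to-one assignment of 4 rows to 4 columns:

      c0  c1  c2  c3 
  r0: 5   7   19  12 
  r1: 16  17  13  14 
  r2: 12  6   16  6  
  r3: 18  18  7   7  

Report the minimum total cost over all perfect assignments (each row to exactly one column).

optimal assignment: row0→col0 (cost 5), row1→col2 (cost 13), row2→col1 (cost 6), row3→col3 (cost 7)
total = 5 + 13 + 6 + 7 = 31

Minimum assignment cost: 31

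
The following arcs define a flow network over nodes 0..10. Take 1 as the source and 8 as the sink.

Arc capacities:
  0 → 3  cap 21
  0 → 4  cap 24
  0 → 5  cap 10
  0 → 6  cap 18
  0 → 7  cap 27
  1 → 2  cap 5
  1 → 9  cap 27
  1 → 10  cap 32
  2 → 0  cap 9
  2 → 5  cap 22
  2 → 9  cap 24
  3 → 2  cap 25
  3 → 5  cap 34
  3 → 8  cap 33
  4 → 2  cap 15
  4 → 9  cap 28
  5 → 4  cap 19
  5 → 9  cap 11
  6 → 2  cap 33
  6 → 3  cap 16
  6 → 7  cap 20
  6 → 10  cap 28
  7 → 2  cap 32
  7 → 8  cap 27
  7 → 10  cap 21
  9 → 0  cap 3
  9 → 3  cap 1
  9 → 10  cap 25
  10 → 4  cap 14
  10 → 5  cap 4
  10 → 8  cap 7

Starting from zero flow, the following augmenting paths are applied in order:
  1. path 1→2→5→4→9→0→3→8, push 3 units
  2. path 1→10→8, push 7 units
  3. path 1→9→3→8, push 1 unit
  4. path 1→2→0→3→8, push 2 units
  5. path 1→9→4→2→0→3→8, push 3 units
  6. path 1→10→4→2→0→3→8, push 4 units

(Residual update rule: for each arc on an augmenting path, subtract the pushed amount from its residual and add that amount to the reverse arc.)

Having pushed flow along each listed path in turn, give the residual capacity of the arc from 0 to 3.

Residual capacity of (0,3): 9

after path 1 (1→2→5→4→9→0→3→8, push 3): res(0,3)=18
after path 2 (1→10→8, push 7): res(0,3)=18
after path 3 (1→9→3→8, push 1): res(0,3)=18
after path 4 (1→2→0→3→8, push 2): res(0,3)=16
after path 5 (1→9→4→2→0→3→8, push 3): res(0,3)=13
after path 6 (1→10→4→2→0→3→8, push 4): res(0,3)=9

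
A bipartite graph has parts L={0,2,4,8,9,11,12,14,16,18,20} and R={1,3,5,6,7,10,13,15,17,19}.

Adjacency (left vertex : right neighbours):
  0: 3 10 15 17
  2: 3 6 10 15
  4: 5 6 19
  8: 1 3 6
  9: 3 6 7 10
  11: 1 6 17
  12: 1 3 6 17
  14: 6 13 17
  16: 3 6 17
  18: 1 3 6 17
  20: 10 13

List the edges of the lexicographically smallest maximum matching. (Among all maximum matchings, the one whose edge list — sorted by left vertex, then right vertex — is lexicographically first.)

|M| = 9 (so the lex-smallest maximum matching has 9 edges)
process left vertices in ascending order; for each, take the smallest-labelled available neighbour that still permits 9 edges overall, or leave it unmatched if none does
lex-smallest matching: {0-3, 2-15, 4-5, 8-1, 9-7, 11-6, 12-17, 14-13, 20-10}

Lex-smallest maximum matching: {(0,3), (2,15), (4,5), (8,1), (9,7), (11,6), (12,17), (14,13), (20,10)}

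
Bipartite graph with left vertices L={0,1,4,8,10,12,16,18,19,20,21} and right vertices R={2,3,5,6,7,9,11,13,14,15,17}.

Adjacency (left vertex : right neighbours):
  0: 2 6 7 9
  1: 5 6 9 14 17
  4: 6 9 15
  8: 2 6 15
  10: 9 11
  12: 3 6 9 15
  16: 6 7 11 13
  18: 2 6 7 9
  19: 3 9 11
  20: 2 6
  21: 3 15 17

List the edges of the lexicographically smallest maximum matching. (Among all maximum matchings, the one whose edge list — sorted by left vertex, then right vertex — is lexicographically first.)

|M| = 10 (so the lex-smallest maximum matching has 10 edges)
process left vertices in ascending order; for each, take the smallest-labelled available neighbour that still permits 10 edges overall, or leave it unmatched if none does
lex-smallest matching: {0-2, 1-5, 4-6, 8-15, 10-9, 12-3, 16-13, 18-7, 19-11, 21-17}

Lex-smallest maximum matching: {(0,2), (1,5), (4,6), (8,15), (10,9), (12,3), (16,13), (18,7), (19,11), (21,17)}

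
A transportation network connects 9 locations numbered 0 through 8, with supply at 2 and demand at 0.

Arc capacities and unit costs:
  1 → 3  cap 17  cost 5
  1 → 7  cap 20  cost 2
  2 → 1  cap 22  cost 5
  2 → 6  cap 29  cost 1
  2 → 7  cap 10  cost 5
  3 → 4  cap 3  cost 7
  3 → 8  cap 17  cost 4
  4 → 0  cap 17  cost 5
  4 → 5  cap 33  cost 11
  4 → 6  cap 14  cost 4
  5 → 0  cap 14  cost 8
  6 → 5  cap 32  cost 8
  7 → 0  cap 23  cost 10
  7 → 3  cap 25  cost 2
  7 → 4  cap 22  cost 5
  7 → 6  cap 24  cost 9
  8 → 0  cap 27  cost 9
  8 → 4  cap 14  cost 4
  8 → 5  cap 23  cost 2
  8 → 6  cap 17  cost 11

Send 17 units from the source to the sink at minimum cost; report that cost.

shortest-cost path #1: 2→7→0 push 10 @ unit cost 15 (adds 150)
shortest-cost path #2: 2→6→5→0 push 7 @ unit cost 17 (adds 119)
total cost = 269

Minimum cost for 17 units: 269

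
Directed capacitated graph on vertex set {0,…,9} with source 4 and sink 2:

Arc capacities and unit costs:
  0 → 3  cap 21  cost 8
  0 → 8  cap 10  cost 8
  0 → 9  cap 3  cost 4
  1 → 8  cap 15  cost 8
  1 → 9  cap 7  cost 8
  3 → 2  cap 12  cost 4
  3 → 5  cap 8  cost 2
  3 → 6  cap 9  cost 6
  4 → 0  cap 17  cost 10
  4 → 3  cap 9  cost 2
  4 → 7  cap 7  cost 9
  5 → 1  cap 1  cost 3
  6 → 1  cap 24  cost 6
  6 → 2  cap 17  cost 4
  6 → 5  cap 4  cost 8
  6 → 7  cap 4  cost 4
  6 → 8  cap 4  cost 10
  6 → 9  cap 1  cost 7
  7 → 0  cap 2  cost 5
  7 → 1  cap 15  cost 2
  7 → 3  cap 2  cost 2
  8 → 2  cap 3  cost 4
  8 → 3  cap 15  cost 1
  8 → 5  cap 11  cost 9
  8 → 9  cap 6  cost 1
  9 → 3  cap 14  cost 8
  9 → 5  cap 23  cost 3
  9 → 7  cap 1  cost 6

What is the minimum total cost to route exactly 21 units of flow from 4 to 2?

shortest-cost path #1: 4→3→2 push 9 @ unit cost 6 (adds 54)
shortest-cost path #2: 4→7→3→2 push 2 @ unit cost 15 (adds 30)
shortest-cost path #3: 4→0→3→2 push 1 @ unit cost 22 (adds 22)
shortest-cost path #4: 4→0→8→2 push 3 @ unit cost 22 (adds 66)
shortest-cost path #5: 4→0→3→6→2 push 6 @ unit cost 28 (adds 168)
total cost = 340

Minimum cost for 21 units: 340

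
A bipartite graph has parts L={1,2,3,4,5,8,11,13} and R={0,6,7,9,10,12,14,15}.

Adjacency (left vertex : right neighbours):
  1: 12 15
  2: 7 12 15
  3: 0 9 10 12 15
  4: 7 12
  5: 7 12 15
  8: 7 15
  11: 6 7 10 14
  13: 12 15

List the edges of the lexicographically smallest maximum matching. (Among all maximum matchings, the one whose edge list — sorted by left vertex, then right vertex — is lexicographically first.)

|M| = 5 (so the lex-smallest maximum matching has 5 edges)
process left vertices in ascending order; for each, take the smallest-labelled available neighbour that still permits 5 edges overall, or leave it unmatched if none does
lex-smallest matching: {1-12, 2-7, 3-0, 5-15, 11-6}

Lex-smallest maximum matching: {(1,12), (2,7), (3,0), (5,15), (11,6)}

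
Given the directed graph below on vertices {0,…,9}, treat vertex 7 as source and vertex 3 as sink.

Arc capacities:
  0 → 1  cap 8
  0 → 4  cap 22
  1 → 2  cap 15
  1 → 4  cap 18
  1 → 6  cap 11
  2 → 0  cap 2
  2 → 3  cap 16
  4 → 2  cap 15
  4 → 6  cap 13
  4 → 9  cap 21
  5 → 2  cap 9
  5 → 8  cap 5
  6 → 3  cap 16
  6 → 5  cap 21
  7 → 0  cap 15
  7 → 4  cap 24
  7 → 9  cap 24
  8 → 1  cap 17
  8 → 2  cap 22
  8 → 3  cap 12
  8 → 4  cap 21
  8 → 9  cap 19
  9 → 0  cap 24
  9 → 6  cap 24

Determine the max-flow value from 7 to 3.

Maximum flow value: 37

augment #1: 7→4→2→3 bottleneck 15, total now 15
augment #2: 7→4→6→3 bottleneck 9, total now 24
augment #3: 7→9→6→3 bottleneck 7, total now 31
augment #4: 7→0→1→2→3 bottleneck 1, total now 32
augment #5: 7→9→6→5→8→3 bottleneck 5, total now 37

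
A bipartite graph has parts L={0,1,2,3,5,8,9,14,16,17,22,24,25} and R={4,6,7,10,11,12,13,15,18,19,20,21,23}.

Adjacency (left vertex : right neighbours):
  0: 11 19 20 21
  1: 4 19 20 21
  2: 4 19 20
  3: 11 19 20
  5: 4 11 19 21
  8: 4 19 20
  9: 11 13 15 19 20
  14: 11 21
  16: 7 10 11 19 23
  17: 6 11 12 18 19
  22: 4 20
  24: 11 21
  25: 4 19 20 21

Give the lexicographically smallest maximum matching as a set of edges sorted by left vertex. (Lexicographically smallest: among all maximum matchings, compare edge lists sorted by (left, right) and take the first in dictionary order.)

Lex-smallest maximum matching: {(0,11), (1,4), (2,19), (3,20), (5,21), (9,13), (16,7), (17,6)}

|M| = 8 (so the lex-smallest maximum matching has 8 edges)
process left vertices in ascending order; for each, take the smallest-labelled available neighbour that still permits 8 edges overall, or leave it unmatched if none does
lex-smallest matching: {0-11, 1-4, 2-19, 3-20, 5-21, 9-13, 16-7, 17-6}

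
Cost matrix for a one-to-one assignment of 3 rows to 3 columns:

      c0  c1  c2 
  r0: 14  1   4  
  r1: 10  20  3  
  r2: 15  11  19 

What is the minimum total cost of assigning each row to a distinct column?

Minimum assignment cost: 19

optimal assignment: row0→col1 (cost 1), row1→col2 (cost 3), row2→col0 (cost 15)
total = 1 + 3 + 15 = 19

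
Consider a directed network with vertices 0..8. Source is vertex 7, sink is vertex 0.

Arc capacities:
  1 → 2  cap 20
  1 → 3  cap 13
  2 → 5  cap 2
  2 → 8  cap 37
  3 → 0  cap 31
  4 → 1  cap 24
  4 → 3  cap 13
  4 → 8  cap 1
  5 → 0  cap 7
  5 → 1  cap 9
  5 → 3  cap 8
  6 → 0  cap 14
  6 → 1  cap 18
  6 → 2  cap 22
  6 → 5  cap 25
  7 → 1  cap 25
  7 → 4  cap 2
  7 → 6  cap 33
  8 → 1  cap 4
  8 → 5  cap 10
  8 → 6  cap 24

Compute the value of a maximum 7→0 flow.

augment #1: 7→6→0 bottleneck 14, total now 14
augment #2: 7→1→3→0 bottleneck 13, total now 27
augment #3: 7→4→3→0 bottleneck 2, total now 29
augment #4: 7→6→5→0 bottleneck 7, total now 36
augment #5: 7→6→5→3→0 bottleneck 8, total now 44

Maximum flow value: 44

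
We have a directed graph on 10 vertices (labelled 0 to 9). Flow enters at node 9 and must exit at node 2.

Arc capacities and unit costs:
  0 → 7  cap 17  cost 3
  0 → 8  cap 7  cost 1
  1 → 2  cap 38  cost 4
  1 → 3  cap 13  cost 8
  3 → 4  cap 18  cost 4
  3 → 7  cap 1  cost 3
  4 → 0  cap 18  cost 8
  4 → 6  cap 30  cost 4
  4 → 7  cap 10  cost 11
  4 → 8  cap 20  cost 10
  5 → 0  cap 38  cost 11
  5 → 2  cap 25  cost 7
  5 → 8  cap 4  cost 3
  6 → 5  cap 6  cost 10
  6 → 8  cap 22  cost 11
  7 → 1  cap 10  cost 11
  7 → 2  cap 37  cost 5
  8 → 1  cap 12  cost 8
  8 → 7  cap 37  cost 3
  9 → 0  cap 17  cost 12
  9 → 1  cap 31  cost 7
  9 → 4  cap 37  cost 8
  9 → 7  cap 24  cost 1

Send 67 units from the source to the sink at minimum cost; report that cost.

shortest-cost path #1: 9→7→2 push 24 @ unit cost 6 (adds 144)
shortest-cost path #2: 9→1→2 push 31 @ unit cost 11 (adds 341)
shortest-cost path #3: 9→0→7→2 push 12 @ unit cost 20 (adds 240)
total cost = 725

Minimum cost for 67 units: 725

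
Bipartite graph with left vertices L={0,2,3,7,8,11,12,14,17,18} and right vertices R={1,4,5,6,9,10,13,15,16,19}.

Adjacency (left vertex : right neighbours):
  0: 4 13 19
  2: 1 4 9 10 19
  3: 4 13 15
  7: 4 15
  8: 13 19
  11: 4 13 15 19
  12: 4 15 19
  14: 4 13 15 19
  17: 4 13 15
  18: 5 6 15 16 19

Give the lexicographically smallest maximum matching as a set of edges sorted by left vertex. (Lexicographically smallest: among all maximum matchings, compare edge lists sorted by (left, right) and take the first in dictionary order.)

|M| = 6 (so the lex-smallest maximum matching has 6 edges)
process left vertices in ascending order; for each, take the smallest-labelled available neighbour that still permits 6 edges overall, or leave it unmatched if none does
lex-smallest matching: {0-4, 2-1, 3-13, 7-15, 8-19, 18-5}

Lex-smallest maximum matching: {(0,4), (2,1), (3,13), (7,15), (8,19), (18,5)}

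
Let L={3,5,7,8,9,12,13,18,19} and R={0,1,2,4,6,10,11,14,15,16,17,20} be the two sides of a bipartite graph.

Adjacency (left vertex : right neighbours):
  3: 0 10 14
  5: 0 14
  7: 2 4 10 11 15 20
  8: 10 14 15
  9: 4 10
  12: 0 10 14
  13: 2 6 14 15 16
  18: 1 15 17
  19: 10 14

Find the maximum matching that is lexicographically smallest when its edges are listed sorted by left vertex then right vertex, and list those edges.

|M| = 8 (so the lex-smallest maximum matching has 8 edges)
process left vertices in ascending order; for each, take the smallest-labelled available neighbour that still permits 8 edges overall, or leave it unmatched if none does
lex-smallest matching: {3-0, 5-14, 7-2, 8-15, 9-4, 12-10, 13-6, 18-1}

Lex-smallest maximum matching: {(3,0), (5,14), (7,2), (8,15), (9,4), (12,10), (13,6), (18,1)}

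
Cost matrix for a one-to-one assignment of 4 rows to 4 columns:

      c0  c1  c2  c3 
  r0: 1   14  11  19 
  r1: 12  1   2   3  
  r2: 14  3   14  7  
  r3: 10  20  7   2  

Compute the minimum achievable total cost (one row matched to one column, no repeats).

optimal assignment: row0→col0 (cost 1), row1→col2 (cost 2), row2→col1 (cost 3), row3→col3 (cost 2)
total = 1 + 2 + 3 + 2 = 8

Minimum assignment cost: 8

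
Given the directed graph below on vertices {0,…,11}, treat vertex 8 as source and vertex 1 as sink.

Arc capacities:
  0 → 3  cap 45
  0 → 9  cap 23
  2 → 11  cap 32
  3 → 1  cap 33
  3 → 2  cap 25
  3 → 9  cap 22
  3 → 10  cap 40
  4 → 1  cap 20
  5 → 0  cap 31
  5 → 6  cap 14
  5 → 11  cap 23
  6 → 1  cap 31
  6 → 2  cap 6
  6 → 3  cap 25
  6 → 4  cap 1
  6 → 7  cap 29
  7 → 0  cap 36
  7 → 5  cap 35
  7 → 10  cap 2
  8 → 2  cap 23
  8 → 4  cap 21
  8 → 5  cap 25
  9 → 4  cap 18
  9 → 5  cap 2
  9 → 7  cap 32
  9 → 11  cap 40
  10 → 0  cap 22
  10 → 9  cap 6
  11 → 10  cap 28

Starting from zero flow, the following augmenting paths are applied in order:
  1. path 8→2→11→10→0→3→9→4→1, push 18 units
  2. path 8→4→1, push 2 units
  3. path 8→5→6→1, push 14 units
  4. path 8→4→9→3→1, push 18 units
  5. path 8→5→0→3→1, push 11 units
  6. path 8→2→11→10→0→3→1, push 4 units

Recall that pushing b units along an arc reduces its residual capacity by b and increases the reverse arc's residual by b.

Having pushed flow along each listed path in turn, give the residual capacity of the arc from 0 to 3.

after path 1 (8→2→11→10→0→3→9→4→1, push 18): res(0,3)=27
after path 2 (8→4→1, push 2): res(0,3)=27
after path 3 (8→5→6→1, push 14): res(0,3)=27
after path 4 (8→4→9→3→1, push 18): res(0,3)=27
after path 5 (8→5→0→3→1, push 11): res(0,3)=16
after path 6 (8→2→11→10→0→3→1, push 4): res(0,3)=12

Residual capacity of (0,3): 12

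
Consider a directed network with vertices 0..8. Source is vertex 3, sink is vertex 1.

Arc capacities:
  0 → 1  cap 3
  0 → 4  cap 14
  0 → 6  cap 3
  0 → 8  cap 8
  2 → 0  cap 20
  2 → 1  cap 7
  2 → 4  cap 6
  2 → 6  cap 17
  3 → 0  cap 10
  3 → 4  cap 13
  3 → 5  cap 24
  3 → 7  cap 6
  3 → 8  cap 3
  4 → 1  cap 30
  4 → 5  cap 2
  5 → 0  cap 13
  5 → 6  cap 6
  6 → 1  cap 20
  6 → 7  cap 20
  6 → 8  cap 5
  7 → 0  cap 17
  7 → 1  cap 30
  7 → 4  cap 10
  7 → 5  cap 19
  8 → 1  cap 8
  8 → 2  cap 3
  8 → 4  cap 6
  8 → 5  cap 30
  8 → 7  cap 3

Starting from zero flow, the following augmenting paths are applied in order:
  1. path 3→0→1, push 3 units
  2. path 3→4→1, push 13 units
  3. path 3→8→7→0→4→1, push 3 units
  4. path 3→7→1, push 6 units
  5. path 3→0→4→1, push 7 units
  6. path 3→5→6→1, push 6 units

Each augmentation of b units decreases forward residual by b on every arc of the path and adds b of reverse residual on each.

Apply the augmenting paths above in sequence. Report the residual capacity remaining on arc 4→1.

Residual capacity of (4,1): 7

after path 1 (3→0→1, push 3): res(4,1)=30
after path 2 (3→4→1, push 13): res(4,1)=17
after path 3 (3→8→7→0→4→1, push 3): res(4,1)=14
after path 4 (3→7→1, push 6): res(4,1)=14
after path 5 (3→0→4→1, push 7): res(4,1)=7
after path 6 (3→5→6→1, push 6): res(4,1)=7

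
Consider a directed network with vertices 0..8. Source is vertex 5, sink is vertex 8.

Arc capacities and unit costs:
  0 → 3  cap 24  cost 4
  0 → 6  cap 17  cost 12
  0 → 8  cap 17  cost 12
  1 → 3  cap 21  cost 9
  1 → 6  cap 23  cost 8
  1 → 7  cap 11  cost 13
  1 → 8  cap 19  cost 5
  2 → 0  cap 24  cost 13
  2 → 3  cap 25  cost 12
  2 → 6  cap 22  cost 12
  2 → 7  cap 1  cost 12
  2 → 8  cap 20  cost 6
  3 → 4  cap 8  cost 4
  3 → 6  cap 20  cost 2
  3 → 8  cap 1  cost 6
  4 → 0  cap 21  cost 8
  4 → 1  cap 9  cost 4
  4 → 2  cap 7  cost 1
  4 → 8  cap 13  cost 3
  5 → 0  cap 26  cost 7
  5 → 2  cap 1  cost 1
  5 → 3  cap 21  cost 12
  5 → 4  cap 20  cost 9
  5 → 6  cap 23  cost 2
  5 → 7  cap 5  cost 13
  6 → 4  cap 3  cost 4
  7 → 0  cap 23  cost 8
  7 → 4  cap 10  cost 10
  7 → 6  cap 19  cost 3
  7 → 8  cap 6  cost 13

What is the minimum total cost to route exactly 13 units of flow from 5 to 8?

shortest-cost path #1: 5→2→8 push 1 @ unit cost 7 (adds 7)
shortest-cost path #2: 5→6→4→8 push 3 @ unit cost 9 (adds 27)
shortest-cost path #3: 5→4→8 push 9 @ unit cost 12 (adds 108)
total cost = 142

Minimum cost for 13 units: 142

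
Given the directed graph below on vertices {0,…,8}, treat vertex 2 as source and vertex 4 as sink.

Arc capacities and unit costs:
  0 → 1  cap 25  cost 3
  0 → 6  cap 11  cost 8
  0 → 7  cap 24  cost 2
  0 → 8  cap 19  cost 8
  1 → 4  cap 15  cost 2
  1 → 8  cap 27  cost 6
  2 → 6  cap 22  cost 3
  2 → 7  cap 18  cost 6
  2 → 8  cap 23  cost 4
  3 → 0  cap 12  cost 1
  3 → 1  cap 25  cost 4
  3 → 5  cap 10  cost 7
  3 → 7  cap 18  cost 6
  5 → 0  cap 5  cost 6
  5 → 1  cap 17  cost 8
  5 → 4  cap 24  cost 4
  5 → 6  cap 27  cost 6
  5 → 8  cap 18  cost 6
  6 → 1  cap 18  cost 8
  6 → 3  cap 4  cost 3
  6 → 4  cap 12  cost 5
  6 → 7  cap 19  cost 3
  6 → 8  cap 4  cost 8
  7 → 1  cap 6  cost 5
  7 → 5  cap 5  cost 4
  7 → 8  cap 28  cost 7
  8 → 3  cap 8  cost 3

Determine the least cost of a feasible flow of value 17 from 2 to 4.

Minimum cost for 17 units: 157

shortest-cost path #1: 2→6→4 push 12 @ unit cost 8 (adds 96)
shortest-cost path #2: 2→6→3→1→4 push 4 @ unit cost 12 (adds 48)
shortest-cost path #3: 2→6→1→4 push 1 @ unit cost 13 (adds 13)
total cost = 157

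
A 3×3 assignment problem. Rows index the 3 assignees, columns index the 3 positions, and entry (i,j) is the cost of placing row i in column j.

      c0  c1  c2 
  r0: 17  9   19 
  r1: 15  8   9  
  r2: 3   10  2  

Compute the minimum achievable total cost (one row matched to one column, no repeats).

optimal assignment: row0→col1 (cost 9), row1→col2 (cost 9), row2→col0 (cost 3)
total = 9 + 9 + 3 = 21

Minimum assignment cost: 21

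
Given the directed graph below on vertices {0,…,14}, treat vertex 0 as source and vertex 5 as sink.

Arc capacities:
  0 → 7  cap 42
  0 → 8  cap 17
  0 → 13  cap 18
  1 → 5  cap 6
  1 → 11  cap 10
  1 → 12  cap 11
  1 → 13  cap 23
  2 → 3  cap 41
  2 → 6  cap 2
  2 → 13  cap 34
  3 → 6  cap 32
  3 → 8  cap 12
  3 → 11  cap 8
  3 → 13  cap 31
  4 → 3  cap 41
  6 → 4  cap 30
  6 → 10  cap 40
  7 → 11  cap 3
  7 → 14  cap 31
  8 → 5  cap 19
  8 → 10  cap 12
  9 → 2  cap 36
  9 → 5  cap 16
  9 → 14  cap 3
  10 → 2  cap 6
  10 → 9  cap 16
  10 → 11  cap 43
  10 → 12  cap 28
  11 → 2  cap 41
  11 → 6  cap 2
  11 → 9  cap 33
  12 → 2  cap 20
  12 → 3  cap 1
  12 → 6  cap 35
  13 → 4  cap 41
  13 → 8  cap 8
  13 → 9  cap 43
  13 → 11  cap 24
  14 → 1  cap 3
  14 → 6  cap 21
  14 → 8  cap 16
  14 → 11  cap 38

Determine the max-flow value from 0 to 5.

augment #1: 0→8→5 bottleneck 17, total now 17
augment #2: 0→13→8→5 bottleneck 2, total now 19
augment #3: 0→13→9→5 bottleneck 16, total now 35
augment #4: 0→7→14→1→5 bottleneck 3, total now 38

Maximum flow value: 38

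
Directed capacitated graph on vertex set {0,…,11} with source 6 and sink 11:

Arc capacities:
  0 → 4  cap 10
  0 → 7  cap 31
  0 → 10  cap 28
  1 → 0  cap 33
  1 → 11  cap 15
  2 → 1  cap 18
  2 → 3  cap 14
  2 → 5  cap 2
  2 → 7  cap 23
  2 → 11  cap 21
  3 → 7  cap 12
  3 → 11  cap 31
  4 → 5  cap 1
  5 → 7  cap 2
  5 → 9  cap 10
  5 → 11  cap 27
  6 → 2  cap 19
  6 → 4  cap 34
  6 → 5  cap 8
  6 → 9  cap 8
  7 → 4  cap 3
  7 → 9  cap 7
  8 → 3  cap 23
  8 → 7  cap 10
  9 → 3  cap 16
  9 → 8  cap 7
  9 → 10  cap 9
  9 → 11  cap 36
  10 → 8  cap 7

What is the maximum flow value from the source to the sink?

augment #1: 6→2→11 bottleneck 19, total now 19
augment #2: 6→5→11 bottleneck 8, total now 27
augment #3: 6→9→11 bottleneck 8, total now 35
augment #4: 6→4→5→11 bottleneck 1, total now 36

Maximum flow value: 36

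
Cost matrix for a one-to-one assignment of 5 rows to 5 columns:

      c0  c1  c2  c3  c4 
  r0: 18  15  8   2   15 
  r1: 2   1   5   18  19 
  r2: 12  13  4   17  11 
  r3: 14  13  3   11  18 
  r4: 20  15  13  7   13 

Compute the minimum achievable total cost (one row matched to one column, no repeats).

optimal assignment: row0→col3 (cost 2), row1→col1 (cost 1), row2→col0 (cost 12), row3→col2 (cost 3), row4→col4 (cost 13)
total = 2 + 1 + 12 + 3 + 13 = 31

Minimum assignment cost: 31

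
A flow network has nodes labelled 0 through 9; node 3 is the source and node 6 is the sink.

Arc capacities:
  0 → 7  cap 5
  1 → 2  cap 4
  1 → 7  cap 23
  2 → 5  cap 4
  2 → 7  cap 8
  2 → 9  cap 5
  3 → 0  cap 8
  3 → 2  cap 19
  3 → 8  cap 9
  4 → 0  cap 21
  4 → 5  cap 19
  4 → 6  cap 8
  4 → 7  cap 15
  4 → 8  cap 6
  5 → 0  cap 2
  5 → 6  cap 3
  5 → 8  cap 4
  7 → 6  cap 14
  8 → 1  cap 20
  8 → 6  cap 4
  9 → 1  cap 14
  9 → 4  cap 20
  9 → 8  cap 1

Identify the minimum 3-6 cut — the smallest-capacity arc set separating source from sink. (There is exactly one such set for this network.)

Min-cut arcs: {(2,9), (5,6), (7,6), (8,6)} (total capacity 26)

augment #1: 3→8→6 push 4
augment #2: 3→0→7→6 push 5
augment #3: 3→2→5→6 push 3
augment #4: 3→2→7→6 push 8
augment #5: 3→2→9→4→6 push 5
augment #6: 3→8→1→7→6 push 1
max flow = 26; residual-reachable set from 3 gives S-side
cut edges (S→T): {(2,9), (5,6), (7,6), (8,6)} total cap 26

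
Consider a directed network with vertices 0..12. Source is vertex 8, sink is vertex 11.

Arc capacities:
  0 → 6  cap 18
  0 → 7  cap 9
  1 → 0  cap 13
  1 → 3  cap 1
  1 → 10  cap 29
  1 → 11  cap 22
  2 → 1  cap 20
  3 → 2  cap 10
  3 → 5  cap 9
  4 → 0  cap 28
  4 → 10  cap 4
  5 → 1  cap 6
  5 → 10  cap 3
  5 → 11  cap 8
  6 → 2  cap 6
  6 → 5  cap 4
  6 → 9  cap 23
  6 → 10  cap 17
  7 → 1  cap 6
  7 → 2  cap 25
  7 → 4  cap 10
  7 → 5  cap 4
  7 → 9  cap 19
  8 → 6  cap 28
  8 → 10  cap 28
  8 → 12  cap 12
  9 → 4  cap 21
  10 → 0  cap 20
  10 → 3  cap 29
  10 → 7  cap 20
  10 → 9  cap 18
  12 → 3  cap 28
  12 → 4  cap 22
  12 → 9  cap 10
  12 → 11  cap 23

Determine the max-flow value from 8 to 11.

Maximum flow value: 42

augment #1: 8→12→11 bottleneck 12, total now 12
augment #2: 8→6→5→11 bottleneck 4, total now 16
augment #3: 8→6→2→1→11 bottleneck 6, total now 22
augment #4: 8→10→3→5→11 bottleneck 4, total now 26
augment #5: 8→10→7→1→11 bottleneck 6, total now 32
augment #6: 8→10→3→2→1→11 bottleneck 10, total now 42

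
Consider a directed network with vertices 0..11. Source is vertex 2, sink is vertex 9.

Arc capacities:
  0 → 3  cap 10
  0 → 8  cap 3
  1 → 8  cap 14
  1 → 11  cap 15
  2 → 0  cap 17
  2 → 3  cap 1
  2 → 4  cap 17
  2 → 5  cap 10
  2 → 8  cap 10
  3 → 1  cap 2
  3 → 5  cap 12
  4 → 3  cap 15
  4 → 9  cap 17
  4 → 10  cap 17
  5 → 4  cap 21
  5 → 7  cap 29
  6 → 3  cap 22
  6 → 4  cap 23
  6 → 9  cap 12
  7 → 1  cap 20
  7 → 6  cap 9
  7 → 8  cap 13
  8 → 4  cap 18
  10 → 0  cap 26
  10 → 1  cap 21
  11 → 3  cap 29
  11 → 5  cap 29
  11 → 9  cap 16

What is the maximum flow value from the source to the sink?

augment #1: 2→4→9 bottleneck 17, total now 17
augment #2: 2→3→1→11→9 bottleneck 1, total now 18
augment #3: 2→5→7→6→9 bottleneck 9, total now 27
augment #4: 2→0→3→1→11→9 bottleneck 1, total now 28
augment #5: 2→5→7→1→11→9 bottleneck 1, total now 29
augment #6: 2→8→4→10→1→11→9 bottleneck 10, total now 39
augment #7: 2→0→3→5→7→1→11→9 bottleneck 2, total now 41

Maximum flow value: 41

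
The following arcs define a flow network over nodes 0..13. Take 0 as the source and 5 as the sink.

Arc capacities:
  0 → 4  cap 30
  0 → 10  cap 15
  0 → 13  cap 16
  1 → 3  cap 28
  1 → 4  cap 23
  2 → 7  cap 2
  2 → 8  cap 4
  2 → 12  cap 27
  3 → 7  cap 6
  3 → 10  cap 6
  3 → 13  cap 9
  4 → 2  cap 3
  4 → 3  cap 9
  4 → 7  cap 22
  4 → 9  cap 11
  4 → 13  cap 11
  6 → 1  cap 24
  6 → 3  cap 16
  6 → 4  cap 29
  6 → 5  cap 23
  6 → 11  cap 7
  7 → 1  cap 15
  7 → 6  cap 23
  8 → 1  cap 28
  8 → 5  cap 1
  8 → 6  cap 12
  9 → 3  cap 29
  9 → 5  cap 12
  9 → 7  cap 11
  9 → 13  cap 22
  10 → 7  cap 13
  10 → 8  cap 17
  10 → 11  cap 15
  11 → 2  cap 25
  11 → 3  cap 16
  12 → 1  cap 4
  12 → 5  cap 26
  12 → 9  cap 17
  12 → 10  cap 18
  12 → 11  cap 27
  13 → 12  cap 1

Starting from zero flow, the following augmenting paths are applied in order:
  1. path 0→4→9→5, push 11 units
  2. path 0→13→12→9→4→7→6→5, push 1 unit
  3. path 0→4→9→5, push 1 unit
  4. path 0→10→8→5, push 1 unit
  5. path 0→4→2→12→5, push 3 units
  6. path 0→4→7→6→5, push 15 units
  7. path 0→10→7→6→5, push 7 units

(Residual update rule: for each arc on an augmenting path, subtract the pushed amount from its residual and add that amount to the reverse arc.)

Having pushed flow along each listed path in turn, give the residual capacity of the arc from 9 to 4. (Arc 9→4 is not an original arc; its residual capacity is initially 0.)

Residual capacity of (9,4): 11

after path 1 (0→4→9→5, push 11): res(9,4)=11
after path 2 (0→13→12→9→4→7→6→5, push 1): res(9,4)=10
after path 3 (0→4→9→5, push 1): res(9,4)=11
after path 4 (0→10→8→5, push 1): res(9,4)=11
after path 5 (0→4→2→12→5, push 3): res(9,4)=11
after path 6 (0→4→7→6→5, push 15): res(9,4)=11
after path 7 (0→10→7→6→5, push 7): res(9,4)=11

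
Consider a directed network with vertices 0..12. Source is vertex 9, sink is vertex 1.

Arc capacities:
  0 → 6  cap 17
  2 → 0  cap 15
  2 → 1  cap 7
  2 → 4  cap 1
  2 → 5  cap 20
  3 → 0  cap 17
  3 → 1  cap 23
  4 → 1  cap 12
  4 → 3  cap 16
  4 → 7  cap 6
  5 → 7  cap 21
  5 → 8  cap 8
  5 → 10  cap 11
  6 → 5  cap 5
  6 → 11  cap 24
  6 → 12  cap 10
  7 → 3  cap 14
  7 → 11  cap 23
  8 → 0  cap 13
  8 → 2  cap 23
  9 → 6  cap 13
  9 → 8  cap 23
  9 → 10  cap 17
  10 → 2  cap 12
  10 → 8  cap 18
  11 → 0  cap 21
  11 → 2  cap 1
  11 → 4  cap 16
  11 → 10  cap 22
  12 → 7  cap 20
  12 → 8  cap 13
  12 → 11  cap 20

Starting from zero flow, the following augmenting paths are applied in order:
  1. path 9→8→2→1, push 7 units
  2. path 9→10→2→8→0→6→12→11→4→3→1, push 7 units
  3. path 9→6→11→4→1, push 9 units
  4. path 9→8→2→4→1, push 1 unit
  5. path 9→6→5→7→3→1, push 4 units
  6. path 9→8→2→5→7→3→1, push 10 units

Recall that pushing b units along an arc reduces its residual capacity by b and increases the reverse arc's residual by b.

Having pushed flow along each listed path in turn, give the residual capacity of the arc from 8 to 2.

after path 1 (9→8→2→1, push 7): res(8,2)=16
after path 2 (9→10→2→8→0→6→12→11→4→3→1, push 7): res(8,2)=23
after path 3 (9→6→11→4→1, push 9): res(8,2)=23
after path 4 (9→8→2→4→1, push 1): res(8,2)=22
after path 5 (9→6→5→7→3→1, push 4): res(8,2)=22
after path 6 (9→8→2→5→7→3→1, push 10): res(8,2)=12

Residual capacity of (8,2): 12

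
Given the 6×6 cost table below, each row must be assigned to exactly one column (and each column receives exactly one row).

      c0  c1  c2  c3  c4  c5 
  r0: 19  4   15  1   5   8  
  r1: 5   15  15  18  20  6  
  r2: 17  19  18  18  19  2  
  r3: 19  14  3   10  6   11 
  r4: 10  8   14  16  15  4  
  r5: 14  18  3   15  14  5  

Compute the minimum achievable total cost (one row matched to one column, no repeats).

optimal assignment: row0→col3 (cost 1), row1→col0 (cost 5), row2→col5 (cost 2), row3→col4 (cost 6), row4→col1 (cost 8), row5→col2 (cost 3)
total = 1 + 5 + 2 + 6 + 8 + 3 = 25

Minimum assignment cost: 25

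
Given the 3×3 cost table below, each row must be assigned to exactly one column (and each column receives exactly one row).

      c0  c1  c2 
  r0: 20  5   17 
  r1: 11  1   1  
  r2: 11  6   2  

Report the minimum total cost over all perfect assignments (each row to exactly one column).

optimal assignment: row0→col1 (cost 5), row1→col2 (cost 1), row2→col0 (cost 11)
total = 5 + 1 + 11 = 17

Minimum assignment cost: 17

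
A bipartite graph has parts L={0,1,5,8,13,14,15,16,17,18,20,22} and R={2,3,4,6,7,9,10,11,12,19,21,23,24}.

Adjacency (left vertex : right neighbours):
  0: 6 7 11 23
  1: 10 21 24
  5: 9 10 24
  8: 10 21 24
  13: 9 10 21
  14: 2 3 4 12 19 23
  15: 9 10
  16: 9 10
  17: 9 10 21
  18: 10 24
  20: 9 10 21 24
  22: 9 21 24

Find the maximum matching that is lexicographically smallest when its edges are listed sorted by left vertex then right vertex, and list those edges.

|M| = 6 (so the lex-smallest maximum matching has 6 edges)
process left vertices in ascending order; for each, take the smallest-labelled available neighbour that still permits 6 edges overall, or leave it unmatched if none does
lex-smallest matching: {0-6, 1-10, 5-9, 8-21, 14-2, 18-24}

Lex-smallest maximum matching: {(0,6), (1,10), (5,9), (8,21), (14,2), (18,24)}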